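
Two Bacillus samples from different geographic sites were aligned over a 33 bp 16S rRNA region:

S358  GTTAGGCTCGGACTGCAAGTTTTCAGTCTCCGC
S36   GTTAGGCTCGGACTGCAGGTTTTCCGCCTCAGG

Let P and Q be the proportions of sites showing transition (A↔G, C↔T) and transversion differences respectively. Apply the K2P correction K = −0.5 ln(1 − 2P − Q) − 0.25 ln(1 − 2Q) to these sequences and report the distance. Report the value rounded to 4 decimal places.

Differing sites — 18:A/G (Ti); 25:A/C (Tv); 27:T/C (Ti); 31:C/A (Tv); 33:C/G (Tv).
Of the 5 differences, 2 transitions and 3 transversions over 33 sites: P = 2/33 = 0.060606, Q = 3/33 = 0.090909.
d = −0.5·ln(0.787879) − 0.25·ln(0.818182) = −0.5·(-0.238411) − 0.25·(-0.200670) = 0.1694.

0.1694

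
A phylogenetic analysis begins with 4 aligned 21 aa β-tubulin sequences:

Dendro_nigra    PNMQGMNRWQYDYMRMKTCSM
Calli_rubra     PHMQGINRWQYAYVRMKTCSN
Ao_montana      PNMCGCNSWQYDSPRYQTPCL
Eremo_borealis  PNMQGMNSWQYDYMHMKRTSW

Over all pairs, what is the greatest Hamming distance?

12

Pairwise Hamming distances:
  Dendro_nigra vs Calli_rubra: 5
  Dendro_nigra vs Ao_montana: 10
  Dendro_nigra vs Eremo_borealis: 5
  Calli_rubra vs Ao_montana: 12
  Calli_rubra vs Eremo_borealis: 9
  Ao_montana vs Eremo_borealis: 11
The largest is 12, between Calli_rubra and Ao_montana.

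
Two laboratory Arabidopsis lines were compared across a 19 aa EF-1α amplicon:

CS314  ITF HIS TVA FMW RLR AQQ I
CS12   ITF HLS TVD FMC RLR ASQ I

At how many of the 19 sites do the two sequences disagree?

Mismatches occur at site 5 (I→L), site 9 (A→D), site 12 (W→C), site 17 (Q→S).
That gives 4 mismatches out of 19 aligned sites, so the Hamming distance is 4.

4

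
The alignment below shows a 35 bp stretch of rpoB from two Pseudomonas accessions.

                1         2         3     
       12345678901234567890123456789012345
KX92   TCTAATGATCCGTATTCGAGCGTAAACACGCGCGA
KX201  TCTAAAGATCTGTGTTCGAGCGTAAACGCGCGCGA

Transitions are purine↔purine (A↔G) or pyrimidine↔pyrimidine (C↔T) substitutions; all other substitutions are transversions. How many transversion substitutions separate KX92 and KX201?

1

Differing sites — 6:T/A (Tv); 11:C/T (Ti); 14:A/G (Ti); 28:A/G (Ti).
Of the 4 differences, 3 transitions and 1 transversion, so the answer is 1.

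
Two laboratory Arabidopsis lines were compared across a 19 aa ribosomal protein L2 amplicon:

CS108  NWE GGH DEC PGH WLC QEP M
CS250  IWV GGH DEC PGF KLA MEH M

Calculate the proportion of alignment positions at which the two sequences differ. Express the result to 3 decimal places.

The sequences differ at positions 1 (N/I), 3 (E/V), 12 (H/F), 13 (W/K), 15 (C/A), 16 (Q/M), 18 (P/H).
There are 7 differences over 19 sites, so p = 7/19 = 0.368.

0.368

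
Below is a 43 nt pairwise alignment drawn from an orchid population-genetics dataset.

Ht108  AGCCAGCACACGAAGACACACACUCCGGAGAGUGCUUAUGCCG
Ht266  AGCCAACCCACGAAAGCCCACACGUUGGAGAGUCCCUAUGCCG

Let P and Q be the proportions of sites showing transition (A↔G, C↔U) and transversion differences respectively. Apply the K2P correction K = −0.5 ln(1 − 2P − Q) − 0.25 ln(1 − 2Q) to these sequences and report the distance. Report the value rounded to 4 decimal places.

Mismatches occur at site 6 (G↔A, transition), site 8 (A↔C, transversion), site 15 (G↔A, transition), site 16 (A↔G, transition), site 18 (A↔C, transversion), site 24 (U↔G, transversion), site 25 (C↔U, transition), site 26 (C↔U, transition), site 34 (G↔C, transversion), site 36 (U↔C, transition).
Of the 10 differences, 6 transitions and 4 transversions over 43 sites: P = 6/43 = 0.139535, Q = 4/43 = 0.093023.
d = −0.5·ln(0.627907) − 0.25·ln(0.813954) = −0.5·(-0.465363) − 0.25·(-0.205851) = 0.2841.

0.2841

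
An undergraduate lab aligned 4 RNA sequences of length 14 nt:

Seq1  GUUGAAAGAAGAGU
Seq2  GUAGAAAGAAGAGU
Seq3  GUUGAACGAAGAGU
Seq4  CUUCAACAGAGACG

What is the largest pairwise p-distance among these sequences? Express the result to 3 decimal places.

0.571

Pairwise Hamming distances:
  Seq1 vs Seq2: 1
  Seq1 vs Seq3: 1
  Seq1 vs Seq4: 7
  Seq2 vs Seq3: 2
  Seq2 vs Seq4: 8
  Seq3 vs Seq4: 6
The largest is 8 mismatches, between Seq2 and Seq4; p = 8/14 = 0.571.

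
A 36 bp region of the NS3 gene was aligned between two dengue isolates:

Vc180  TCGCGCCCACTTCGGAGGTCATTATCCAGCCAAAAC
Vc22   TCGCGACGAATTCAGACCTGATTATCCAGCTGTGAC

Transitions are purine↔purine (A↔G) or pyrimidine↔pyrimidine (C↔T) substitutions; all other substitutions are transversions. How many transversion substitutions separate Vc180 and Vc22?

Differing sites — 6:C/A (Tv); 8:C/G (Tv); 10:C/A (Tv); 14:G/A (Ti); 17:G/C (Tv); 18:G/C (Tv); 20:C/G (Tv); 31:C/T (Ti); 32:A/G (Ti); 33:A/T (Tv); 34:A/G (Ti).
Of the 11 differences, 4 transitions and 7 transversions, so the answer is 7.

7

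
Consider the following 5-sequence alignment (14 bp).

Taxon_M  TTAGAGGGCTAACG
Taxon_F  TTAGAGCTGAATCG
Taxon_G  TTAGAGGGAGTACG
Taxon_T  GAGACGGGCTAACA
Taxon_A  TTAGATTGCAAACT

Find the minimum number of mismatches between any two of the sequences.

Pairwise Hamming distances:
  Taxon_M vs Taxon_F: 5
  Taxon_M vs Taxon_G: 3
  Taxon_M vs Taxon_T: 6
  Taxon_M vs Taxon_A: 4
  Taxon_F vs Taxon_G: 6
  Taxon_F vs Taxon_T: 11
  Taxon_F vs Taxon_A: 6
  Taxon_G vs Taxon_T: 9
  Taxon_G vs Taxon_A: 6
  Taxon_T vs Taxon_A: 9
The smallest is 3, between Taxon_M and Taxon_G.

3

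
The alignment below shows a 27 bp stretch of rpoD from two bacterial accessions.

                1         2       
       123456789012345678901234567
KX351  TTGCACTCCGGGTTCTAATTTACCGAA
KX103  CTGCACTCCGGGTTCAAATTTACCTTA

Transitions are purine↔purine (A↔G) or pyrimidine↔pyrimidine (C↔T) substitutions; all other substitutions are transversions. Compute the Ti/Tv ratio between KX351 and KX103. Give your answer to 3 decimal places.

0.333

The sequences differ at positions 1 (T/C, transition), 16 (T/A, transversion), 25 (G/T, transversion), 26 (A/T, transversion).
Of the 4 differences, 1 transition and 3 transversions, so Ti/Tv = 1/3 = 0.333.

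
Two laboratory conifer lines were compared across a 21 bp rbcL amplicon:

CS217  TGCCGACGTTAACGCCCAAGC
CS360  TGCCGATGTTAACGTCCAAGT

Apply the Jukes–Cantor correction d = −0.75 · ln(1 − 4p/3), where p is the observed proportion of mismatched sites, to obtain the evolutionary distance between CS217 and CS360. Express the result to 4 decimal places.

0.1585

The sequences differ at positions 7 (C/T), 15 (C/T), 21 (C/T).
p = 3/21 = 0.142857.
d = −0.75 · ln(1 − (4/3)·0.142857) = −0.75 · ln(0.809524) = −0.75 · (-0.211309) = 0.1585.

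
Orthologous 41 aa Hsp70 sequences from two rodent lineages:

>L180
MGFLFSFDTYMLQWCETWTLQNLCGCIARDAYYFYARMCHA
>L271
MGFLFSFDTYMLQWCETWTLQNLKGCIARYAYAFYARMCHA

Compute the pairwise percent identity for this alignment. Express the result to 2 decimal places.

92.68%

The sequences differ at positions 24 (C/K), 30 (D/Y), 33 (Y/A).
38 of the 41 sites match, so the percent identity is 38/41 × 100 = 92.68%.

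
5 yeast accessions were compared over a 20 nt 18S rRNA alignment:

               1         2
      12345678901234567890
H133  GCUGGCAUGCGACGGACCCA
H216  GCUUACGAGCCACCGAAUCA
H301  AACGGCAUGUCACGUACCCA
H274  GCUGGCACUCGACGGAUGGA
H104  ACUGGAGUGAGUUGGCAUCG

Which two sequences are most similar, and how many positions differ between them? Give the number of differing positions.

Pairwise Hamming distances:
  H133 vs H216: 8
  H133 vs H301: 6
  H133 vs H274: 5
  H133 vs H104: 10
  H216 vs H301: 12
  H216 vs H274: 10
  H216 vs H104: 12
  H301 vs H274: 11
  H301 vs H104: 13
  H274 vs H104: 13
The smallest is 5, between H133 and H274.

5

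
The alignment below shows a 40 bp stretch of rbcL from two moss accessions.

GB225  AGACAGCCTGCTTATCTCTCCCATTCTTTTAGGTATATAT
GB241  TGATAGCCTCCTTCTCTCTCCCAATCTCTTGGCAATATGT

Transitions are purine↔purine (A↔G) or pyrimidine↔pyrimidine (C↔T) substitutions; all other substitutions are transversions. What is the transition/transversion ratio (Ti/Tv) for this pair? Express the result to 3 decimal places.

0.667

The sequences differ at positions 1 (A/T, transversion), 4 (C/T, transition), 10 (G/C, transversion), 14 (A/C, transversion), 24 (T/A, transversion), 28 (T/C, transition), 31 (A/G, transition), 33 (G/C, transversion), 34 (T/A, transversion), 39 (A/G, transition).
Of the 10 differences, 4 transitions and 6 transversions, so Ti/Tv = 4/6 = 0.667.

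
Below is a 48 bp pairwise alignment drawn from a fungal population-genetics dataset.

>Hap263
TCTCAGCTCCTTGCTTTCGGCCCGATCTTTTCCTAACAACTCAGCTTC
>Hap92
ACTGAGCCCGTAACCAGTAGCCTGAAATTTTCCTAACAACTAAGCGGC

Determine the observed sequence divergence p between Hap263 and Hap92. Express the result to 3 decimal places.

Mismatches occur at site 1 (T↔A), site 4 (C↔G), site 8 (T↔C), site 10 (C↔G), site 12 (T↔A), site 13 (G↔A), site 15 (T↔C), site 16 (T↔A), site 17 (T↔G), site 18 (C↔T), site 19 (G↔A), site 23 (C↔T), site 26 (T↔A), site 27 (C↔A), site 42 (C↔A), site 46 (T↔G), site 47 (T↔G).
There are 17 differences over 48 sites, so p = 17/48 = 0.354.

0.354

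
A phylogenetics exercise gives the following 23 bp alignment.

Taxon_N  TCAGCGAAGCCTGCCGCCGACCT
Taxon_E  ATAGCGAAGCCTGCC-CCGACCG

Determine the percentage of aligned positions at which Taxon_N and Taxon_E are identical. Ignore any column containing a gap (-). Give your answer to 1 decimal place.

Excluding the 1 gap column leaves 22 comparable sites.
Mismatches occur at site 1 (T↔A), site 2 (C↔T), site 23 (T↔G).
19 of the 22 comparable sites match, so the percent identity is 19/22 × 100 = 86.4%.

86.4%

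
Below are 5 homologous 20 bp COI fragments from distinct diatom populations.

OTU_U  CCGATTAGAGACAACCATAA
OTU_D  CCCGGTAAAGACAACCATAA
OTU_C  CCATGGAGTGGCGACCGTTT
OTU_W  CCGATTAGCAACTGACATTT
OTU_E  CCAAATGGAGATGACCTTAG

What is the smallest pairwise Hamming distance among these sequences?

4

Pairwise Hamming distances:
  OTU_U vs OTU_D: 4
  OTU_U vs OTU_C: 10
  OTU_U vs OTU_W: 7
  OTU_U vs OTU_E: 7
  OTU_D vs OTU_C: 10
  OTU_D vs OTU_W: 11
  OTU_D vs OTU_E: 9
  OTU_C vs OTU_W: 11
  OTU_C vs OTU_E: 10
  OTU_W vs OTU_E: 12
The smallest is 4, between OTU_U and OTU_D.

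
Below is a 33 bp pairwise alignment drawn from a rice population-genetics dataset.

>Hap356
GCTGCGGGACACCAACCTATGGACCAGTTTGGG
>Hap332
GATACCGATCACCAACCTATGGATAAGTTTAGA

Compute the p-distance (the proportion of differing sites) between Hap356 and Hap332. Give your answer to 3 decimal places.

0.273

The sequences differ at positions 2 (C/A), 4 (G/A), 6 (G/C), 8 (G/A), 9 (A/T), 24 (C/T), 25 (C/A), 31 (G/A), 33 (G/A).
There are 9 differences over 33 sites, so p = 9/33 = 0.273.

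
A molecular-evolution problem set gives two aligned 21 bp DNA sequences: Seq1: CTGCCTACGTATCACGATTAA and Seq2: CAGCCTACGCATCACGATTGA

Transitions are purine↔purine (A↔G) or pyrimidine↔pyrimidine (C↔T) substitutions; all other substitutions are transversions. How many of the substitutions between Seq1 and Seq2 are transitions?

The sequences differ at positions 2 (T/A, transversion), 10 (T/C, transition), 20 (A/G, transition).
Of the 3 differences, 2 transitions and 1 transversion, so the answer is 2.

2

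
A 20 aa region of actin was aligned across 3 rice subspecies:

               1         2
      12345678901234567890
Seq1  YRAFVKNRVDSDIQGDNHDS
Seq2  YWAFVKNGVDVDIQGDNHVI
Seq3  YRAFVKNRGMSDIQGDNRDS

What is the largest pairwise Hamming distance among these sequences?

8

Pairwise Hamming distances:
  Seq1 vs Seq2: 5
  Seq1 vs Seq3: 3
  Seq2 vs Seq3: 8
The largest is 8, between Seq2 and Seq3.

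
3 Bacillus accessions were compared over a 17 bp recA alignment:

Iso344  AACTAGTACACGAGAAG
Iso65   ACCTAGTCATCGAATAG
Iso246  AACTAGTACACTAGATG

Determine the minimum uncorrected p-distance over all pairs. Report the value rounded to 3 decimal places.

0.118

Pairwise Hamming distances:
  Iso344 vs Iso65: 6
  Iso344 vs Iso246: 2
  Iso65 vs Iso246: 8
The smallest is 2 mismatches, between Iso344 and Iso246; p = 2/17 = 0.118.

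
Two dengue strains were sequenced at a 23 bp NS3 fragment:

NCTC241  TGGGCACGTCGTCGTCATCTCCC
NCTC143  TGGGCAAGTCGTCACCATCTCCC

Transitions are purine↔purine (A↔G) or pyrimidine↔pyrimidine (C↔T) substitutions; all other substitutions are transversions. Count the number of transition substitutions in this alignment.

Differing sites — 7:C/A (Tv); 14:G/A (Ti); 15:T/C (Ti).
Of the 3 differences, 2 transitions and 1 transversion, so the answer is 2.

2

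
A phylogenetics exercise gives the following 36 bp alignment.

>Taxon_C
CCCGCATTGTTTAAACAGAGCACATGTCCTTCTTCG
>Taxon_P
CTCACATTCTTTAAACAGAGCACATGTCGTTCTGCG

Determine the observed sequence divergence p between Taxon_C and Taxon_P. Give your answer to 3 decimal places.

The sequences differ at positions 2 (C/T), 4 (G/A), 9 (G/C), 29 (C/G), 34 (T/G).
There are 5 differences over 36 sites, so p = 5/36 = 0.139.

0.139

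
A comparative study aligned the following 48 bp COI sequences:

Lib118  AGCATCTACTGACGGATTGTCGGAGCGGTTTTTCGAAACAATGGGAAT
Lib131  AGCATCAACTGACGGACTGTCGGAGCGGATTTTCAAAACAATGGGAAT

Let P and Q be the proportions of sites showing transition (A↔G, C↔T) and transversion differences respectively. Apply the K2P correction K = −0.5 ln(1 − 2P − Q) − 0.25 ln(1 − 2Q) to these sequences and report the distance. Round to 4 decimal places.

0.0885

Differing sites — 7:T/A (Tv); 17:T/C (Ti); 29:T/A (Tv); 35:G/A (Ti).
Of the 4 differences, 2 transitions and 2 transversions over 48 sites: P = 2/48 = 0.041667, Q = 2/48 = 0.041667.
d = −0.5·ln(0.874999) − 0.25·ln(0.916666) = −0.5·(-0.133533) − 0.25·(-0.087012) = 0.0885.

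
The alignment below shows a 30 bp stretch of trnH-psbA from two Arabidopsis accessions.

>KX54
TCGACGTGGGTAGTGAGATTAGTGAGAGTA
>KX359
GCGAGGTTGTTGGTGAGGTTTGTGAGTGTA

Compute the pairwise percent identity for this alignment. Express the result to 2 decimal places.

73.33%

The sequences differ at positions 1 (T/G), 5 (C/G), 8 (G/T), 10 (G/T), 12 (A/G), 18 (A/G), 21 (A/T), 27 (A/T).
22 of the 30 sites match, so the percent identity is 22/30 × 100 = 73.33%.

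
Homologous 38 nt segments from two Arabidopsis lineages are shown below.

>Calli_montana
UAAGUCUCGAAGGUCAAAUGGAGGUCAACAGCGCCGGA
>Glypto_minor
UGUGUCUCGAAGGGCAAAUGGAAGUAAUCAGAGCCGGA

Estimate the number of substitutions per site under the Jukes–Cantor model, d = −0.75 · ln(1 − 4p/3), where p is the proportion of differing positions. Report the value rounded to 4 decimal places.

Mismatches occur at site 2 (A↔G), site 3 (A↔U), site 14 (U↔G), site 23 (G↔A), site 26 (C↔A), site 28 (A↔U), site 32 (C↔A).
p = 7/38 = 0.184211.
d = −0.75 · ln(1 − (4/3)·0.184211) = −0.75 · ln(0.754385) = −0.75 · (-0.281852) = 0.2114.

0.2114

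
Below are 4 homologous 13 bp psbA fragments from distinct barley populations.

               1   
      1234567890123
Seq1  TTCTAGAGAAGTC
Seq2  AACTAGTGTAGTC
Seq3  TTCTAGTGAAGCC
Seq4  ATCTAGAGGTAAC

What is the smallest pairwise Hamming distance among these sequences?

Pairwise Hamming distances:
  Seq1 vs Seq2: 4
  Seq1 vs Seq3: 2
  Seq1 vs Seq4: 5
  Seq2 vs Seq3: 4
  Seq2 vs Seq4: 6
  Seq3 vs Seq4: 6
The smallest is 2, between Seq1 and Seq3.

2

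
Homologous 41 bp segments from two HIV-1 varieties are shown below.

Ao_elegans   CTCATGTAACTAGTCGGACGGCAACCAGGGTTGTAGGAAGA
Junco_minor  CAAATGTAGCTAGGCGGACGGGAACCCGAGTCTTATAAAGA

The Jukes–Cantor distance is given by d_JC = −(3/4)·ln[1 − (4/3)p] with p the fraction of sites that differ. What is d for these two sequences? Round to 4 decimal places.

0.3321

Mismatches occur at site 2 (T→A), site 3 (C→A), site 9 (A→G), site 14 (T→G), site 22 (C→G), site 27 (A→C), site 29 (G→A), site 32 (T→C), site 33 (G→T), site 36 (G→T), site 37 (G→A).
p = 11/41 = 0.268293.
d = −0.75 · ln(1 − (4/3)·0.268293) = −0.75 · ln(0.642276) = −0.75 · (-0.442737) = 0.3321.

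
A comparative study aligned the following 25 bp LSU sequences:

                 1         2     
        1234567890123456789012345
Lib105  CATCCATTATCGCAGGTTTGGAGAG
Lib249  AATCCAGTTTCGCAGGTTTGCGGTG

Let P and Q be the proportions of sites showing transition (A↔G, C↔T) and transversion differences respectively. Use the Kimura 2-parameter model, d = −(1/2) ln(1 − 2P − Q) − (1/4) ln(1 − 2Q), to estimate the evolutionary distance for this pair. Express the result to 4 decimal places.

Differing sites — 1:C/A (Tv); 7:T/G (Tv); 9:A/T (Tv); 21:G/C (Tv); 22:A/G (Ti); 24:A/T (Tv).
Of the 6 differences, 1 transition and 5 transversions over 25 sites: P = 1/25 = 0.040000, Q = 5/25 = 0.200000.
d = −0.5·ln(0.720000) − 0.25·ln(0.600000) = −0.5·(-0.328504) − 0.25·(-0.510826) = 0.2920.

0.2920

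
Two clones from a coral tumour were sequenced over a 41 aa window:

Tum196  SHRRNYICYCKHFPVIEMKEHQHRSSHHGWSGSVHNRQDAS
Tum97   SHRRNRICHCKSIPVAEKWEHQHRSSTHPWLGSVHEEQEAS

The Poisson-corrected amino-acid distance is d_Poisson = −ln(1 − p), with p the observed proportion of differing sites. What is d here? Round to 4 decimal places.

Differing sites — 6:Y/R; 9:Y/H; 12:H/S; 13:F/I; 16:I/A; 18:M/K; 19:K/W; 27:H/T; 29:G/P; 31:S/L; 36:N/E; 37:R/E; 39:D/E.
p = 13/41 = 0.317073.
d = −ln(1 − 0.317073) = −ln(0.682927) = 0.3814.

0.3814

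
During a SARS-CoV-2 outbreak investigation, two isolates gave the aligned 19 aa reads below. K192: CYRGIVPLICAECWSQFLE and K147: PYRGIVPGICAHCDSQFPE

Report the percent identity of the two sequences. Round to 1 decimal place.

Mismatches occur at site 1 (C↔P), site 8 (L↔G), site 12 (E↔H), site 14 (W↔D), site 18 (L↔P).
14 of the 19 sites match, so the percent identity is 14/19 × 100 = 73.7%.

73.7%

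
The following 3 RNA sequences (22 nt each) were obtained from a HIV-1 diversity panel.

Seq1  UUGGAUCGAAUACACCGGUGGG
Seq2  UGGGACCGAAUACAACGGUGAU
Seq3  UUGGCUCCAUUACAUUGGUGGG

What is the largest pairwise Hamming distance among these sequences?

Pairwise Hamming distances:
  Seq1 vs Seq2: 5
  Seq1 vs Seq3: 5
  Seq2 vs Seq3: 9
The largest is 9, between Seq2 and Seq3.

9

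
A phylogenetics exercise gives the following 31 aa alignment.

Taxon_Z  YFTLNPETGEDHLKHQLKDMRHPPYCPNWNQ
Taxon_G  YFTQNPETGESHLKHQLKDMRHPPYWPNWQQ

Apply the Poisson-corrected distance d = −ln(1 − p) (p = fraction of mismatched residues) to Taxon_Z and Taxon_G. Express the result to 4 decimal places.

The sequences differ at positions 4 (L/Q), 11 (D/S), 26 (C/W), 30 (N/Q).
p = 4/31 = 0.129032.
d = −ln(1 − 0.129032) = −ln(0.870968) = 0.1382.

0.1382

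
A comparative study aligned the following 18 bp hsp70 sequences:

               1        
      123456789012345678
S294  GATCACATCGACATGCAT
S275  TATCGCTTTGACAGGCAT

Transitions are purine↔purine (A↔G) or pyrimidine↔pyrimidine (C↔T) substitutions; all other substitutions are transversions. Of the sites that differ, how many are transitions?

2

The sequences differ at positions 1 (G/T, transversion), 5 (A/G, transition), 7 (A/T, transversion), 9 (C/T, transition), 14 (T/G, transversion).
Of the 5 differences, 2 transitions and 3 transversions, so the answer is 2.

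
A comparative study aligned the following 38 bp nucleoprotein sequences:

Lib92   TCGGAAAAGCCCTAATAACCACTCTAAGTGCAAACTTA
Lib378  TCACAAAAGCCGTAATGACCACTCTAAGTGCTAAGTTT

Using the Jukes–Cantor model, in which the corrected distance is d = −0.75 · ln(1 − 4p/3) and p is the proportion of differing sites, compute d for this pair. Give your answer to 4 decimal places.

0.2114

Mismatches occur at site 3 (G↔A), site 4 (G↔C), site 12 (C↔G), site 17 (A↔G), site 32 (A↔T), site 35 (C↔G), site 38 (A↔T).
p = 7/38 = 0.184211.
d = −0.75 · ln(1 − (4/3)·0.184211) = −0.75 · ln(0.754385) = −0.75 · (-0.281852) = 0.2114.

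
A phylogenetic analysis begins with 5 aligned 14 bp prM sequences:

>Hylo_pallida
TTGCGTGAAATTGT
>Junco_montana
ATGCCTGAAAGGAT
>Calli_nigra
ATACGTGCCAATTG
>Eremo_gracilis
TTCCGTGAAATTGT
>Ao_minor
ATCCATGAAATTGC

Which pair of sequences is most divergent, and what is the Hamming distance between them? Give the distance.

8

Pairwise Hamming distances:
  Hylo_pallida vs Junco_montana: 5
  Hylo_pallida vs Calli_nigra: 7
  Hylo_pallida vs Eremo_gracilis: 1
  Hylo_pallida vs Ao_minor: 4
  Junco_montana vs Calli_nigra: 8
  Junco_montana vs Eremo_gracilis: 6
  Junco_montana vs Ao_minor: 6
  Calli_nigra vs Eremo_gracilis: 7
  Calli_nigra vs Ao_minor: 7
  Eremo_gracilis vs Ao_minor: 3
The largest is 8, between Junco_montana and Calli_nigra.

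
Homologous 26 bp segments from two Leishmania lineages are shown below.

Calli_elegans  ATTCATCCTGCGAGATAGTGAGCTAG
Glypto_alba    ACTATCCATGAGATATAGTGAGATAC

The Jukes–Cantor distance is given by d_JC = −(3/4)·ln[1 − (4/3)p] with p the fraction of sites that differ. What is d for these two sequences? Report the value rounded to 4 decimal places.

0.4643

Differing sites — 2:T/C; 4:C/A; 5:A/T; 6:T/C; 8:C/A; 11:C/A; 14:G/T; 23:C/A; 26:G/C.
p = 9/26 = 0.346154.
d = −0.75 · ln(1 − (4/3)·0.346154) = −0.75 · ln(0.538461) = −0.75 · (-0.619040) = 0.4643.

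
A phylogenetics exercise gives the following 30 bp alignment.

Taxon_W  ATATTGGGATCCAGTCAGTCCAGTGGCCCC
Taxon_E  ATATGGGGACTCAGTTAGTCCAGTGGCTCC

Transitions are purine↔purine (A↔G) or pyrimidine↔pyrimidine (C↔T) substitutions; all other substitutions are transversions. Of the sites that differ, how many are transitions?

4

Mismatches occur at site 5 (T/G, transversion), site 10 (T/C, transition), site 11 (C/T, transition), site 16 (C/T, transition), site 28 (C/T, transition).
Of the 5 differences, 4 transitions and 1 transversion, so the answer is 4.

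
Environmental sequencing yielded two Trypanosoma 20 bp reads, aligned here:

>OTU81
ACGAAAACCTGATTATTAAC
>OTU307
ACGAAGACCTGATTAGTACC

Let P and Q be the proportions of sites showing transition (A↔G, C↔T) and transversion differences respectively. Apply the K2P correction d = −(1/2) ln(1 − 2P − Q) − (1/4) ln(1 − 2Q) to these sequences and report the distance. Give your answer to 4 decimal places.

0.1674

Differing sites — 6:A/G (Ti); 16:T/G (Tv); 19:A/C (Tv).
Of the 3 differences, 1 transition and 2 transversions over 20 sites: P = 1/20 = 0.050000, Q = 2/20 = 0.100000.
d = −0.5·ln(0.800000) − 0.25·ln(0.800000) = −0.5·(-0.223144) − 0.25·(-0.223144) = 0.1674.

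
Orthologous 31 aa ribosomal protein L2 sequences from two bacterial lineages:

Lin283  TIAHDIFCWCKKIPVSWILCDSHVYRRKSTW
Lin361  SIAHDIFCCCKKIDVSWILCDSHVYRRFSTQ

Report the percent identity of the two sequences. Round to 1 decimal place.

83.9%

Differing sites — 1:T/S; 9:W/C; 14:P/D; 28:K/F; 31:W/Q.
26 of the 31 sites match, so the percent identity is 26/31 × 100 = 83.9%.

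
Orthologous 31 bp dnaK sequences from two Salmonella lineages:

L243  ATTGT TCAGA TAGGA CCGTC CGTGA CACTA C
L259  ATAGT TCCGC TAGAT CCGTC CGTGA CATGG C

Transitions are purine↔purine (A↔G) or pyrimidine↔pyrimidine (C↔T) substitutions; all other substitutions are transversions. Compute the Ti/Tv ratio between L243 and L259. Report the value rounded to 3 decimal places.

Differing sites — 3:T/A (Tv); 8:A/C (Tv); 10:A/C (Tv); 14:G/A (Ti); 15:A/T (Tv); 28:C/T (Ti); 29:T/G (Tv); 30:A/G (Ti).
Of the 8 differences, 3 transitions and 5 transversions, so Ti/Tv = 3/5 = 0.600.

0.600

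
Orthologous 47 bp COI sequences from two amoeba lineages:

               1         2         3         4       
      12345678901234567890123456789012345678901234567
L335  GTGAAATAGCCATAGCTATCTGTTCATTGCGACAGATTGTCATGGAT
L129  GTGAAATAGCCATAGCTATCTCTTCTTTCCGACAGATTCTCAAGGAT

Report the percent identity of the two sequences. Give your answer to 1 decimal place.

The sequences differ at positions 22 (G/C), 26 (A/T), 29 (G/C), 39 (G/C), 43 (T/A).
42 of the 47 sites match, so the percent identity is 42/47 × 100 = 89.4%.

89.4%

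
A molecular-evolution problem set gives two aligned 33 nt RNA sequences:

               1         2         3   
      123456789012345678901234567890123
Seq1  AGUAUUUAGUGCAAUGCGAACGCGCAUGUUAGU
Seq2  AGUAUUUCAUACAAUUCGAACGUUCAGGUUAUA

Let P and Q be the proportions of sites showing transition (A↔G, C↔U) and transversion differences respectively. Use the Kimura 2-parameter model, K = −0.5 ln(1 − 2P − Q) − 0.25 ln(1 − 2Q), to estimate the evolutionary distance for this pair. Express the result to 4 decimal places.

The sequences differ at positions 8 (A/C, transversion), 9 (G/A, transition), 11 (G/A, transition), 16 (G/U, transversion), 23 (C/U, transition), 24 (G/U, transversion), 27 (U/G, transversion), 32 (G/U, transversion), 33 (U/A, transversion).
Of the 9 differences, 3 transitions and 6 transversions over 33 sites: P = 3/33 = 0.090909, Q = 6/33 = 0.181818.
d = −0.5·ln(0.636364) − 0.25·ln(0.636364) = −0.5·(-0.451985) − 0.25·(-0.451985) = 0.3390.

0.3390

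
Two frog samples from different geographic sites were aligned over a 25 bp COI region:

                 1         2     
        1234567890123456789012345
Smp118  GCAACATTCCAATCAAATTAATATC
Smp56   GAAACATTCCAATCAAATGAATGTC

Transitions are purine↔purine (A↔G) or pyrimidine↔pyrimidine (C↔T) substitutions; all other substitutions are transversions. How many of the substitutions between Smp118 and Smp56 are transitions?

1

Differing sites — 2:C/A (Tv); 19:T/G (Tv); 23:A/G (Ti).
Of the 3 differences, 1 transition and 2 transversions, so the answer is 1.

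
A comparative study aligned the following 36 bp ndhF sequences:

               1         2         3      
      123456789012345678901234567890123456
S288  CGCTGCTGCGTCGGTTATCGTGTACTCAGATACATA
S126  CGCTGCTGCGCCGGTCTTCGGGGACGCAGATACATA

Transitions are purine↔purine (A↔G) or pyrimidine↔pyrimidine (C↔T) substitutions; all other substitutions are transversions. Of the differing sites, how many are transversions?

4

Mismatches occur at site 11 (T/C, transition), site 16 (T/C, transition), site 17 (A/T, transversion), site 21 (T/G, transversion), site 23 (T/G, transversion), site 26 (T/G, transversion).
Of the 6 differences, 2 transitions and 4 transversions, so the answer is 4.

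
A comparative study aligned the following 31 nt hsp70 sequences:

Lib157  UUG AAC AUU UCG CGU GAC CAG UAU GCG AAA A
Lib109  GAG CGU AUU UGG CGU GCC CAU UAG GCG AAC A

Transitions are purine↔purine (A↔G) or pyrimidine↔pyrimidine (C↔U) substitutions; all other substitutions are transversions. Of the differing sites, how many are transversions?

Mismatches occur at site 1 (U→G, transversion), site 2 (U→A, transversion), site 4 (A→C, transversion), site 5 (A→G, transition), site 6 (C→U, transition), site 11 (C→G, transversion), site 17 (A→C, transversion), site 21 (G→U, transversion), site 24 (U→G, transversion), site 30 (A→C, transversion).
Of the 10 differences, 2 transitions and 8 transversions, so the answer is 8.

8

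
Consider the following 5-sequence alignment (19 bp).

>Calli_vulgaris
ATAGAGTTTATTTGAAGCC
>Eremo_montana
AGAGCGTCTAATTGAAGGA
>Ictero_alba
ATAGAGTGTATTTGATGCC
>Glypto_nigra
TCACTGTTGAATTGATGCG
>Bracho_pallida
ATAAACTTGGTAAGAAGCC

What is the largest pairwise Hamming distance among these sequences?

Pairwise Hamming distances:
  Calli_vulgaris vs Eremo_montana: 6
  Calli_vulgaris vs Ictero_alba: 2
  Calli_vulgaris vs Glypto_nigra: 8
  Calli_vulgaris vs Bracho_pallida: 6
  Eremo_montana vs Ictero_alba: 7
  Eremo_montana vs Glypto_nigra: 9
  Eremo_montana vs Bracho_pallida: 12
  Ictero_alba vs Glypto_nigra: 8
  Ictero_alba vs Bracho_pallida: 8
  Glypto_nigra vs Bracho_pallida: 11
The largest is 12, between Eremo_montana and Bracho_pallida.

12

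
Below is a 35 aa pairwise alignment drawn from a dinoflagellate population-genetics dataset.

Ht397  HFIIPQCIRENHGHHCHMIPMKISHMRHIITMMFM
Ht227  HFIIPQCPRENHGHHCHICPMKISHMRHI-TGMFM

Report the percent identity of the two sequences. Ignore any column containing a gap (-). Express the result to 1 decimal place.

Excluding the 1 gap column leaves 34 comparable sites.
The sequences differ at positions 8 (I/P), 18 (M/I), 19 (I/C), 32 (M/G).
30 of the 34 comparable sites match, so the percent identity is 30/34 × 100 = 88.2%.

88.2%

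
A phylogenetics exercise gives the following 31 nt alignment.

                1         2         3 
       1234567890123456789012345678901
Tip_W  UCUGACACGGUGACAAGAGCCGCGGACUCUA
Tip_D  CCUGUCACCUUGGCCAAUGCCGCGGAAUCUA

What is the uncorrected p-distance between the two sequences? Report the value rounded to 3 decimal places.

0.290

Differing sites — 1:U/C; 5:A/U; 9:G/C; 10:G/U; 13:A/G; 15:A/C; 17:G/A; 18:A/U; 27:C/A.
There are 9 differences over 31 sites, so p = 9/31 = 0.290.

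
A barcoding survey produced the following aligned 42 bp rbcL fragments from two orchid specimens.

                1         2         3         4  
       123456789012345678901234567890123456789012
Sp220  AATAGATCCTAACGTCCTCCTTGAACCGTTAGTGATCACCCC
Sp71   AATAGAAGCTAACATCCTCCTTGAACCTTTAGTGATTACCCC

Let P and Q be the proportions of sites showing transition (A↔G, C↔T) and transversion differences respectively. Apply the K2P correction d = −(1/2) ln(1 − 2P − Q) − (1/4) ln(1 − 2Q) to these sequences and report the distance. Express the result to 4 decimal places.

0.1297

The sequences differ at positions 7 (T/A, transversion), 8 (C/G, transversion), 14 (G/A, transition), 28 (G/T, transversion), 37 (C/T, transition).
Of the 5 differences, 2 transitions and 3 transversions over 42 sites: P = 2/42 = 0.047619, Q = 3/42 = 0.071429.
d = −0.5·ln(0.833333) − 0.25·ln(0.857142) = −0.5·(-0.182322) − 0.25·(-0.154152) = 0.1297.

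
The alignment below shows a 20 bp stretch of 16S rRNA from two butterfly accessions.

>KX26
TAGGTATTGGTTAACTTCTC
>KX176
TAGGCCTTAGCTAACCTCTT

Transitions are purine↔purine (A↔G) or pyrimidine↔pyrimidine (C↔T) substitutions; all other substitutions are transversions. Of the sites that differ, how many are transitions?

5

The sequences differ at positions 5 (T/C, transition), 6 (A/C, transversion), 9 (G/A, transition), 11 (T/C, transition), 16 (T/C, transition), 20 (C/T, transition).
Of the 6 differences, 5 transitions and 1 transversion, so the answer is 5.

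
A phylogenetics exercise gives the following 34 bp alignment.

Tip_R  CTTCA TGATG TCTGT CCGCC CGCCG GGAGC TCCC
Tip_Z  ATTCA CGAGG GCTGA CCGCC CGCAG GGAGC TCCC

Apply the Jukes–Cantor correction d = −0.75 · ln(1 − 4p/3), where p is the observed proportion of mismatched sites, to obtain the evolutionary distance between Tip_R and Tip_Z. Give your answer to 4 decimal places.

The sequences differ at positions 1 (C/A), 6 (T/C), 9 (T/G), 11 (T/G), 15 (T/A), 24 (C/A).
p = 6/34 = 0.176471.
d = −0.75 · ln(1 − (4/3)·0.176471) = −0.75 · ln(0.764705) = −0.75 · (-0.268265) = 0.2012.

0.2012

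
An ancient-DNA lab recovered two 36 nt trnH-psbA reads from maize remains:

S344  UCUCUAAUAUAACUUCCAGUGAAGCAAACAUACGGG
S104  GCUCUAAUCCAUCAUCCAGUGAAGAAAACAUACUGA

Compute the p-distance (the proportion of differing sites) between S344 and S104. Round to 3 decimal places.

0.222

Differing sites — 1:U/G; 9:A/C; 10:U/C; 12:A/U; 14:U/A; 25:C/A; 34:G/U; 36:G/A.
There are 8 differences over 36 sites, so p = 8/36 = 0.222.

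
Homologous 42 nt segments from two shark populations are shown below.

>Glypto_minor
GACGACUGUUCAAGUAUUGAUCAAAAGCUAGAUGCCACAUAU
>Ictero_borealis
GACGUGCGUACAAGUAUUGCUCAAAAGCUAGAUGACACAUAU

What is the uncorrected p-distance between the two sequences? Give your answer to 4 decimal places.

Differing sites — 5:A/U; 6:C/G; 7:U/C; 10:U/A; 20:A/C; 35:C/A.
There are 6 differences over 42 sites, so p = 6/42 = 0.1429.

0.1429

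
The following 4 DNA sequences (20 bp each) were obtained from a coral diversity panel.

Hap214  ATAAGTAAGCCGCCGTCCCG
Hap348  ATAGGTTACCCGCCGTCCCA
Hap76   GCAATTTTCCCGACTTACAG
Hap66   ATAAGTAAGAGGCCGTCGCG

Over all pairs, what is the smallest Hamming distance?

3

Pairwise Hamming distances:
  Hap214 vs Hap348: 4
  Hap214 vs Hap76: 10
  Hap214 vs Hap66: 3
  Hap348 vs Hap76: 10
  Hap348 vs Hap66: 7
  Hap76 vs Hap66: 13
The smallest is 3, between Hap214 and Hap66.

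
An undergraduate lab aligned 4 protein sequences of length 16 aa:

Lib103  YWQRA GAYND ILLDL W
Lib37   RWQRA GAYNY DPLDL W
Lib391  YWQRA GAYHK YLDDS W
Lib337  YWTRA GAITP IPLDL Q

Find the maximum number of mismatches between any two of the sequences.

Pairwise Hamming distances:
  Lib103 vs Lib37: 4
  Lib103 vs Lib391: 5
  Lib103 vs Lib337: 6
  Lib37 vs Lib391: 7
  Lib37 vs Lib337: 7
  Lib391 vs Lib337: 9
The largest is 9, between Lib391 and Lib337.

9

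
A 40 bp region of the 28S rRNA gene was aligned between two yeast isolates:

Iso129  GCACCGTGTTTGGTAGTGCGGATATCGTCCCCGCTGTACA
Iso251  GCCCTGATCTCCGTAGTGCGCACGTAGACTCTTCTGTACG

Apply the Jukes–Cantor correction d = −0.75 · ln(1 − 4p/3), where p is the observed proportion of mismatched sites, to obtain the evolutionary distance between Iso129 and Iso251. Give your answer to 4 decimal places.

The sequences differ at positions 3 (A/C), 5 (C/T), 7 (T/A), 8 (G/T), 9 (T/C), 11 (T/C), 12 (G/C), 21 (G/C), 23 (T/C), 24 (A/G), 26 (C/A), 28 (T/A), 30 (C/T), 32 (C/T), 33 (G/T), 40 (A/G).
p = 16/40 = 0.400000.
d = −0.75 · ln(1 − (4/3)·0.400000) = −0.75 · ln(0.466667) = −0.75 · (-0.762139) = 0.5716.

0.5716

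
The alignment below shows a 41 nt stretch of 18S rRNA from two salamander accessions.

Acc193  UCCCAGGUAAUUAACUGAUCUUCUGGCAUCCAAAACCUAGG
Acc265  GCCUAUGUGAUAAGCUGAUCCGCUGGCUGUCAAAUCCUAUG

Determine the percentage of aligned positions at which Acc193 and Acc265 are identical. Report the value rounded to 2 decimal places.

Mismatches occur at site 1 (U→G), site 4 (C→U), site 6 (G→U), site 9 (A→G), site 12 (U→A), site 14 (A→G), site 21 (U→C), site 22 (U→G), site 28 (A→U), site 29 (U→G), site 30 (C→U), site 35 (A→U), site 40 (G→U).
28 of the 41 sites match, so the percent identity is 28/41 × 100 = 68.29%.

68.29%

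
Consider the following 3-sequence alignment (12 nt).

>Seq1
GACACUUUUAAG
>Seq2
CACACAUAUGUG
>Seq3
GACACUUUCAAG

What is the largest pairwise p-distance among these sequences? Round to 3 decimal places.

0.500

Pairwise Hamming distances:
  Seq1 vs Seq2: 5
  Seq1 vs Seq3: 1
  Seq2 vs Seq3: 6
The largest is 6 mismatches, between Seq2 and Seq3; p = 6/12 = 0.500.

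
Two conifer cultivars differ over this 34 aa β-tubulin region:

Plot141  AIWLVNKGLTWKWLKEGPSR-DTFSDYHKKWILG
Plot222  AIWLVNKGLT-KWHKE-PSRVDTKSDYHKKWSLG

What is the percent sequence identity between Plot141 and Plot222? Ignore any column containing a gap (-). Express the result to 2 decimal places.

90.32%

Excluding the 3 gap columns leaves 31 comparable sites.
The sequences differ at positions 14 (L/H), 24 (F/K), 32 (I/S).
28 of the 31 comparable sites match, so the percent identity is 28/31 × 100 = 90.32%.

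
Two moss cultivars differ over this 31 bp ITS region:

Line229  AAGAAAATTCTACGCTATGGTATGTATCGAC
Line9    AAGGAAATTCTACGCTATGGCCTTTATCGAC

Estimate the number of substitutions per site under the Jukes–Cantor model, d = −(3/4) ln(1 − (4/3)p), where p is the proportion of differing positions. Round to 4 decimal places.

Differing sites — 4:A/G; 21:T/C; 22:A/C; 24:G/T.
p = 4/31 = 0.129032.
d = −0.75 · ln(1 − (4/3)·0.129032) = −0.75 · ln(0.827957) = −0.75 · (-0.188794) = 0.1416.

0.1416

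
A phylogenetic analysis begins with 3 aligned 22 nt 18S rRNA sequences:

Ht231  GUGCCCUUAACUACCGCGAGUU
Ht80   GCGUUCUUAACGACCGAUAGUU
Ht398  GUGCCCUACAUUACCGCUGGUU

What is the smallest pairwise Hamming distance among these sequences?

Pairwise Hamming distances:
  Ht231 vs Ht80: 6
  Ht231 vs Ht398: 5
  Ht80 vs Ht398: 9
The smallest is 5, between Ht231 and Ht398.

5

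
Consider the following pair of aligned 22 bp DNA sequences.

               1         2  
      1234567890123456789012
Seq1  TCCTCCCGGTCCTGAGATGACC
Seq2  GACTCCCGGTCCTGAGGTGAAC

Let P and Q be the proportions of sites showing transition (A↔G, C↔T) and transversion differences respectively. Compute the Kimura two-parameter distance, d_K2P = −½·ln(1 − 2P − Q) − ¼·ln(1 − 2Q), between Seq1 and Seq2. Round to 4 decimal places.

The sequences differ at positions 1 (T/G, transversion), 2 (C/A, transversion), 17 (A/G, transition), 21 (C/A, transversion).
Of the 4 differences, 1 transition and 3 transversions over 22 sites: P = 1/22 = 0.045455, Q = 3/22 = 0.136364.
d = −0.5·ln(0.772726) − 0.25·ln(0.727272) = −0.5·(-0.257831) − 0.25·(-0.318455) = 0.2085.

0.2085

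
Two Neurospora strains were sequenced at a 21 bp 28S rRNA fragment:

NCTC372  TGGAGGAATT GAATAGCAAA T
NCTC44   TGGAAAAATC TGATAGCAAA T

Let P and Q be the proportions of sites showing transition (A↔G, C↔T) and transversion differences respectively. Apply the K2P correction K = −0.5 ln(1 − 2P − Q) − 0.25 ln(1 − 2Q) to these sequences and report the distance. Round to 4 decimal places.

0.3048

Differing sites — 5:G/A (Ti); 6:G/A (Ti); 10:T/C (Ti); 11:G/T (Tv); 12:A/G (Ti).
Of the 5 differences, 4 transitions and 1 transversion over 21 sites: P = 4/21 = 0.190476, Q = 1/21 = 0.047619.
d = −0.5·ln(0.571429) − 0.25·ln(0.904762) = −0.5·(-0.559615) − 0.25·(-0.100083) = 0.3048.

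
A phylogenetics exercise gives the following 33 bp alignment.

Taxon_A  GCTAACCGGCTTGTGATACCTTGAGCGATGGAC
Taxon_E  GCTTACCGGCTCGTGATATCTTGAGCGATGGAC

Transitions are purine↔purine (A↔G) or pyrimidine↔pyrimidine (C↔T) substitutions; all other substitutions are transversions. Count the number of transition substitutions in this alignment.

2

The sequences differ at positions 4 (A/T, transversion), 12 (T/C, transition), 19 (C/T, transition).
Of the 3 differences, 2 transitions and 1 transversion, so the answer is 2.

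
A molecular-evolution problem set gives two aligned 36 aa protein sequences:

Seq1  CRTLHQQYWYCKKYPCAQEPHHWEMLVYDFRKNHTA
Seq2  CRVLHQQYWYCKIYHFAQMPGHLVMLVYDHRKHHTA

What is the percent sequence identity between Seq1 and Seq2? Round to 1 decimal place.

Mismatches occur at site 3 (T↔V), site 13 (K↔I), site 15 (P↔H), site 16 (C↔F), site 19 (E↔M), site 21 (H↔G), site 23 (W↔L), site 24 (E↔V), site 30 (F↔H), site 33 (N↔H).
26 of the 36 sites match, so the percent identity is 26/36 × 100 = 72.2%.

72.2%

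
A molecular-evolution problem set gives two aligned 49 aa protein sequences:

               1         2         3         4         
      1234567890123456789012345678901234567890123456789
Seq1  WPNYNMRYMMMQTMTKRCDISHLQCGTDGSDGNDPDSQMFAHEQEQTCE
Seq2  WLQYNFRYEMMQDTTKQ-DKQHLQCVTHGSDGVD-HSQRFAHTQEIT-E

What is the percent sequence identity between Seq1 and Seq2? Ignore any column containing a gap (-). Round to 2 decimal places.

Excluding the 3 gap columns leaves 46 comparable sites.
Mismatches occur at site 2 (P/L), site 3 (N/Q), site 6 (M/F), site 9 (M/E), site 13 (T/D), site 14 (M/T), site 17 (R/Q), site 20 (I/K), site 21 (S/Q), site 26 (G/V), site 28 (D/H), site 33 (N/V), site 36 (D/H), site 39 (M/R), site 43 (E/T), site 46 (Q/I).
30 of the 46 comparable sites match, so the percent identity is 30/46 × 100 = 65.22%.

65.22%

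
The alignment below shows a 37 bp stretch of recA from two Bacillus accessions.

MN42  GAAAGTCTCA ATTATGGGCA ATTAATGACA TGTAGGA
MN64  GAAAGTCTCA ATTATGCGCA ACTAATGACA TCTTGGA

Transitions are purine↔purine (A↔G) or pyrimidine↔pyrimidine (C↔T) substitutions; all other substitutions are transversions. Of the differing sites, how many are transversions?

3

Differing sites — 17:G/C (Tv); 22:T/C (Ti); 32:G/C (Tv); 34:A/T (Tv).
Of the 4 differences, 1 transition and 3 transversions, so the answer is 3.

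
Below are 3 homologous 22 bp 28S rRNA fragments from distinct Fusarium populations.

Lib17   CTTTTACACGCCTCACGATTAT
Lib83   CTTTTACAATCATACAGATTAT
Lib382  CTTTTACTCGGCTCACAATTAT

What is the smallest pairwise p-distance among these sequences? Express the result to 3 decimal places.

0.136

Pairwise Hamming distances:
  Lib17 vs Lib83: 6
  Lib17 vs Lib382: 3
  Lib83 vs Lib382: 9
The smallest is 3 mismatches, between Lib17 and Lib382; p = 3/22 = 0.136.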